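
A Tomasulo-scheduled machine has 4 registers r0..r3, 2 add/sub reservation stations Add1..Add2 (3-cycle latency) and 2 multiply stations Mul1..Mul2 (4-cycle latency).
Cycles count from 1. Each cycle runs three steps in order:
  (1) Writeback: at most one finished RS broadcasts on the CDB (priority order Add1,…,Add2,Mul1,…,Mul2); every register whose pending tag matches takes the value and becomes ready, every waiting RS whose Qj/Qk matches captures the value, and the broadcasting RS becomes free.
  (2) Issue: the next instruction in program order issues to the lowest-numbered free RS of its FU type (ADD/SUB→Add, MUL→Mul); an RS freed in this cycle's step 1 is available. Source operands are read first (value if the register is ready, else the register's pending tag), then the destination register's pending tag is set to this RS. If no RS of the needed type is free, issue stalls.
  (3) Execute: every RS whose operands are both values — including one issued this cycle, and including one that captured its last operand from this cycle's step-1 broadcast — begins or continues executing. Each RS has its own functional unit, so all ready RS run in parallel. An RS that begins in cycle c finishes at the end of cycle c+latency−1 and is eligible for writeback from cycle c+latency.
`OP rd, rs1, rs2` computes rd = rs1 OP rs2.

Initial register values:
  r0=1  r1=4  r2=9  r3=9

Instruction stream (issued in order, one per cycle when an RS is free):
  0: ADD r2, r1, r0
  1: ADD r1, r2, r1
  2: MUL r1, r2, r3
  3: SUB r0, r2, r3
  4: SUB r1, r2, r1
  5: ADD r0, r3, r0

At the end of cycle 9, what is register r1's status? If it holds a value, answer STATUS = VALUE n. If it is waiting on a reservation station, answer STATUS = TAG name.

c1: issue ADD r2<-Add1 | r0:1,r1:4,r2:Add1,r3:9
c2: issue ADD r1<-Add2 | r0:1,r1:Add2,r2:Add1,r3:9
c3: issue MUL r1<-Mul1 | r0:1,r1:Mul1,r2:Add1,r3:9
c4: CDB Add1=5; issue SUB r0<-Add1 | r0:Add1,r1:Mul1,r2:5,r3:9
c5: stall | r0:Add1,r1:Mul1,r2:5,r3:9
c6: stall | r0:Add1,r1:Mul1,r2:5,r3:9
c7: CDB Add1=-4; issue SUB r1<-Add1 | r0:-4,r1:Add1,r2:5,r3:9
c8: CDB Add2=9; issue ADD r0<-Add2 | r0:Add2,r1:Add1,r2:5,r3:9
c9: CDB Mul1=45 | r0:Add2,r1:Add1,r2:5,r3:9

STATUS = TAG Add1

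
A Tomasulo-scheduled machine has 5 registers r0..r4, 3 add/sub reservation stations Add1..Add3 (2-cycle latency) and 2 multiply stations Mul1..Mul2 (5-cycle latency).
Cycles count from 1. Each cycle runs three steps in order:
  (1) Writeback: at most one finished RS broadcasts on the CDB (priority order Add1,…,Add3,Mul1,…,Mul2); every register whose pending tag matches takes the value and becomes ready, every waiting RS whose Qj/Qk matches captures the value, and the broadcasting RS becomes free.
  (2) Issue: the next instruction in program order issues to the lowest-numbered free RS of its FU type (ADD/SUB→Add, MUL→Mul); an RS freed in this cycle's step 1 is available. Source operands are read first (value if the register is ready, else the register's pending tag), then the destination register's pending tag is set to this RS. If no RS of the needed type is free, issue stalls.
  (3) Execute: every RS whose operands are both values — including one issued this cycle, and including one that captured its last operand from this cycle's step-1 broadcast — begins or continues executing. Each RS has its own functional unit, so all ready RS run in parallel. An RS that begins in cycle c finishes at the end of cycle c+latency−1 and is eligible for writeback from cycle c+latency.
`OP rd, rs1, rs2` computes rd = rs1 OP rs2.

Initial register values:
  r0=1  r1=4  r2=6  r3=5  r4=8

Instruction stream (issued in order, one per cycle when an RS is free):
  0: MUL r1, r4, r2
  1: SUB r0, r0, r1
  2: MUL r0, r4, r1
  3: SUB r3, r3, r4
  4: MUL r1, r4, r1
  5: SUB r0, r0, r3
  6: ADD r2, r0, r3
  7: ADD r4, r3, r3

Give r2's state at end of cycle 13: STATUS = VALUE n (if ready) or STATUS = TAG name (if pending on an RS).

cycle 1: issue MUL r1<-Mul1 // r0:1,r1:Mul1,r2:6,r3:5,r4:8
cycle 2: issue SUB r0<-Add1 // r0:Add1,r1:Mul1,r2:6,r3:5,r4:8
cycle 3: issue MUL r0<-Mul2 // r0:Mul2,r1:Mul1,r2:6,r3:5,r4:8
cycle 4: issue SUB r3<-Add2 // r0:Mul2,r1:Mul1,r2:6,r3:Add2,r4:8
cycle 5: stall // r0:Mul2,r1:Mul1,r2:6,r3:Add2,r4:8
cycle 6: CDB Add2=-3; stall // r0:Mul2,r1:Mul1,r2:6,r3:-3,r4:8
cycle 7: CDB Mul1=48; issue MUL r1<-Mul1 // r0:Mul2,r1:Mul1,r2:6,r3:-3,r4:8
cycle 8: issue SUB r0<-Add2 // r0:Add2,r1:Mul1,r2:6,r3:-3,r4:8
cycle 9: CDB Add1=-47; issue ADD r2<-Add1 // r0:Add2,r1:Mul1,r2:Add1,r3:-3,r4:8
cycle 10: issue ADD r4<-Add3 // r0:Add2,r1:Mul1,r2:Add1,r3:-3,r4:Add3
cycle 11: - // r0:Add2,r1:Mul1,r2:Add1,r3:-3,r4:Add3
cycle 12: CDB Add3=-6 // r0:Add2,r1:Mul1,r2:Add1,r3:-3,r4:-6
cycle 13: CDB Mul1=384 // r0:Add2,r1:384,r2:Add1,r3:-3,r4:-6

STATUS = TAG Add1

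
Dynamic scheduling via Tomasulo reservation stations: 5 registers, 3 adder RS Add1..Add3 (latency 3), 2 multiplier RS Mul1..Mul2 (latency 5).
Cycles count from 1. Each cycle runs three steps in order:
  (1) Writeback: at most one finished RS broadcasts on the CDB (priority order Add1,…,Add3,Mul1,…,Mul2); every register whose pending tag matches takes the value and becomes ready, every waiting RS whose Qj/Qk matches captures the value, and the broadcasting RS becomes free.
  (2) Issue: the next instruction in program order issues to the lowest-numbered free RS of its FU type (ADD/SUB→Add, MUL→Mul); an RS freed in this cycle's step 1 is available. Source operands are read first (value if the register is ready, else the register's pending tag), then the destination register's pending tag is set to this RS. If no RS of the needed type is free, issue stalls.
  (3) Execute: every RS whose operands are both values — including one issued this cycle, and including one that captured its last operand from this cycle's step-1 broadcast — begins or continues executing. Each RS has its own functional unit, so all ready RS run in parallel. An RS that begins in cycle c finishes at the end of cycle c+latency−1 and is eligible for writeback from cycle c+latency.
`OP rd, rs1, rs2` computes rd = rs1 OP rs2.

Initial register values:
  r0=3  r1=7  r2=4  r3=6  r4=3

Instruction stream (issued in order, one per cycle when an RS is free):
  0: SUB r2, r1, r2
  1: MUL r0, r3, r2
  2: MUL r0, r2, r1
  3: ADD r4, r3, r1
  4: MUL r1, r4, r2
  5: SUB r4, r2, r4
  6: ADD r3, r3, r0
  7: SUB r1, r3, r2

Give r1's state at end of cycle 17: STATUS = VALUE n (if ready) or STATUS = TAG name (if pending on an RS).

STATUS = VALUE 24

c1: issue SUB r2<-Add1 | r0:3,r1:7,r2:Add1,r3:6,r4:3
c2: issue MUL r0<-Mul1 | r0:Mul1,r1:7,r2:Add1,r3:6,r4:3
c3: issue MUL r0<-Mul2 | r0:Mul2,r1:7,r2:Add1,r3:6,r4:3
c4: CDB Add1=3; issue ADD r4<-Add1 | r0:Mul2,r1:7,r2:3,r3:6,r4:Add1
c5: stall | r0:Mul2,r1:7,r2:3,r3:6,r4:Add1
c6: stall | r0:Mul2,r1:7,r2:3,r3:6,r4:Add1
c7: CDB Add1=13; stall | r0:Mul2,r1:7,r2:3,r3:6,r4:13
c8: stall | r0:Mul2,r1:7,r2:3,r3:6,r4:13
c9: CDB Mul1=18; issue MUL r1<-Mul1 | r0:Mul2,r1:Mul1,r2:3,r3:6,r4:13
c10: CDB Mul2=21; issue SUB r4<-Add1 | r0:21,r1:Mul1,r2:3,r3:6,r4:Add1
c11: issue ADD r3<-Add2 | r0:21,r1:Mul1,r2:3,r3:Add2,r4:Add1
c12: issue SUB r1<-Add3 | r0:21,r1:Add3,r2:3,r3:Add2,r4:Add1
c13: CDB Add1=-10 | r0:21,r1:Add3,r2:3,r3:Add2,r4:-10
c14: CDB Add2=27 | r0:21,r1:Add3,r2:3,r3:27,r4:-10
c15: CDB Mul1=39 | r0:21,r1:Add3,r2:3,r3:27,r4:-10
c16: - | r0:21,r1:Add3,r2:3,r3:27,r4:-10
c17: CDB Add3=24 | r0:21,r1:24,r2:3,r3:27,r4:-10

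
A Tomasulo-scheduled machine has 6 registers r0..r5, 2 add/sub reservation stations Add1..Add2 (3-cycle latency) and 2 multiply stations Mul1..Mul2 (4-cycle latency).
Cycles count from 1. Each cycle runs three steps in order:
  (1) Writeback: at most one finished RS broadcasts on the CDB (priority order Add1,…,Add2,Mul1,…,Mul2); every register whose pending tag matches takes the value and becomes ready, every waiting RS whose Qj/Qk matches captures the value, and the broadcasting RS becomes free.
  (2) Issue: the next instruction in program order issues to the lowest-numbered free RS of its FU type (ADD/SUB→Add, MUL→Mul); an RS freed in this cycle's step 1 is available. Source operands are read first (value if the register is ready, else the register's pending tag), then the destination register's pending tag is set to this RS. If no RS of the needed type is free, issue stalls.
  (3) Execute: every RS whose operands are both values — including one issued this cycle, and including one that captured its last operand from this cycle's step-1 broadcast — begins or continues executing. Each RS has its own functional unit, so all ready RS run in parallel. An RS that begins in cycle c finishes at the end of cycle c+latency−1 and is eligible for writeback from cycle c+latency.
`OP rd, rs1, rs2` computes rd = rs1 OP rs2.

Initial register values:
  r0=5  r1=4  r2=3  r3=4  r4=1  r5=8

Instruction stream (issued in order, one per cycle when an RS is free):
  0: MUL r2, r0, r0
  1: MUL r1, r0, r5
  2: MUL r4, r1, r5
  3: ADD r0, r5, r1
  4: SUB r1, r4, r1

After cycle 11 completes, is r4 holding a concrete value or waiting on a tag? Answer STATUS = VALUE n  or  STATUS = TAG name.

STATUS = VALUE 320

cycle 1: issue MUL r2<-Mul1 // r0:5,r1:4,r2:Mul1,r3:4,r4:1,r5:8
cycle 2: issue MUL r1<-Mul2 // r0:5,r1:Mul2,r2:Mul1,r3:4,r4:1,r5:8
cycle 3: stall // r0:5,r1:Mul2,r2:Mul1,r3:4,r4:1,r5:8
cycle 4: stall // r0:5,r1:Mul2,r2:Mul1,r3:4,r4:1,r5:8
cycle 5: CDB Mul1=25; issue MUL r4<-Mul1 // r0:5,r1:Mul2,r2:25,r3:4,r4:Mul1,r5:8
cycle 6: CDB Mul2=40; issue ADD r0<-Add1 // r0:Add1,r1:40,r2:25,r3:4,r4:Mul1,r5:8
cycle 7: issue SUB r1<-Add2 // r0:Add1,r1:Add2,r2:25,r3:4,r4:Mul1,r5:8
cycle 8: - // r0:Add1,r1:Add2,r2:25,r3:4,r4:Mul1,r5:8
cycle 9: CDB Add1=48 // r0:48,r1:Add2,r2:25,r3:4,r4:Mul1,r5:8
cycle 10: CDB Mul1=320 // r0:48,r1:Add2,r2:25,r3:4,r4:320,r5:8
cycle 11: - // r0:48,r1:Add2,r2:25,r3:4,r4:320,r5:8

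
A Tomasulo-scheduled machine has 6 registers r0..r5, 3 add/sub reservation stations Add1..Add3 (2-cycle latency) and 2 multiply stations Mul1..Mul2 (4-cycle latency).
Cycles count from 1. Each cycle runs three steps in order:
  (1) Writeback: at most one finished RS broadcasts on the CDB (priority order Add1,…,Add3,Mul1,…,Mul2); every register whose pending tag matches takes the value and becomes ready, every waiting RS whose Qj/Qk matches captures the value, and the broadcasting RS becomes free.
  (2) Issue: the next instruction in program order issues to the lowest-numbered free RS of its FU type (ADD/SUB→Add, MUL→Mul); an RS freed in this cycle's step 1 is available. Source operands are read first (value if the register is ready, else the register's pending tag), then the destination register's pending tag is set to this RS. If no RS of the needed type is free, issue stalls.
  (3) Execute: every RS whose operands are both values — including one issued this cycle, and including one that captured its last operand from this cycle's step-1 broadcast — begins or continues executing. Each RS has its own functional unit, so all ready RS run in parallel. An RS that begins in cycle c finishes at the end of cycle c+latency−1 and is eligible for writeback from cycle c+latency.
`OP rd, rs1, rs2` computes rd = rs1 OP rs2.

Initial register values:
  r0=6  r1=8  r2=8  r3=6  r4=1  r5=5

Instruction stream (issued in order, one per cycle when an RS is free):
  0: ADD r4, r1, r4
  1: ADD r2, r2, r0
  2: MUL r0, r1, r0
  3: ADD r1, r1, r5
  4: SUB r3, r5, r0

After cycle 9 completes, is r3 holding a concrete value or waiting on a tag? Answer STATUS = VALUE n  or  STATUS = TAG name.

c1: issue ADD r4<-Add1 | r0:6,r1:8,r2:8,r3:6,r4:Add1,r5:5
c2: issue ADD r2<-Add2 | r0:6,r1:8,r2:Add2,r3:6,r4:Add1,r5:5
c3: CDB Add1=9; issue MUL r0<-Mul1 | r0:Mul1,r1:8,r2:Add2,r3:6,r4:9,r5:5
c4: CDB Add2=14; issue ADD r1<-Add1 | r0:Mul1,r1:Add1,r2:14,r3:6,r4:9,r5:5
c5: issue SUB r3<-Add2 | r0:Mul1,r1:Add1,r2:14,r3:Add2,r4:9,r5:5
c6: CDB Add1=13 | r0:Mul1,r1:13,r2:14,r3:Add2,r4:9,r5:5
c7: CDB Mul1=48 | r0:48,r1:13,r2:14,r3:Add2,r4:9,r5:5
c8: - | r0:48,r1:13,r2:14,r3:Add2,r4:9,r5:5
c9: CDB Add2=-43 | r0:48,r1:13,r2:14,r3:-43,r4:9,r5:5

STATUS = VALUE -43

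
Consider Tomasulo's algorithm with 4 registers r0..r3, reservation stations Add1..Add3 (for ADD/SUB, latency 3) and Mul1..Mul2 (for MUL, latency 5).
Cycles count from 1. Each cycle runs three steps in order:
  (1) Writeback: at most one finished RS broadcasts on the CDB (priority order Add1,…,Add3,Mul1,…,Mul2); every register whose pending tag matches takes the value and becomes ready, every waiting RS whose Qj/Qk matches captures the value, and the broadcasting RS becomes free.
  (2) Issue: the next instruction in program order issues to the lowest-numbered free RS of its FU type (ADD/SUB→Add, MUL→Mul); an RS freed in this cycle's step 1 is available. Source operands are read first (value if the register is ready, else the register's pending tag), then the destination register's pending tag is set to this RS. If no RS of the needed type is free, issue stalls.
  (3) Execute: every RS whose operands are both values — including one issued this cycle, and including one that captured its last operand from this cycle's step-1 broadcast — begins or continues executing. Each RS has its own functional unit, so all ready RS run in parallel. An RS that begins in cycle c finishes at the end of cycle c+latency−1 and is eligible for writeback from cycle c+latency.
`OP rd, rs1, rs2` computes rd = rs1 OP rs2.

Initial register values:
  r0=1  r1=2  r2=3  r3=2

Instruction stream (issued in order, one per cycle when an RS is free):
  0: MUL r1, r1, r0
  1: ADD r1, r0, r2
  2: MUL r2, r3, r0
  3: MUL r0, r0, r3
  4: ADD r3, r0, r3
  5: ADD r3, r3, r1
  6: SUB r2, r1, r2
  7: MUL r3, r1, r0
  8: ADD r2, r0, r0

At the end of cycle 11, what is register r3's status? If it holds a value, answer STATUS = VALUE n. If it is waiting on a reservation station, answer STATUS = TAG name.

STATUS = TAG Mul2

c1: issue MUL r1<-Mul1 | r0:1,r1:Mul1,r2:3,r3:2
c2: issue ADD r1<-Add1 | r0:1,r1:Add1,r2:3,r3:2
c3: issue MUL r2<-Mul2 | r0:1,r1:Add1,r2:Mul2,r3:2
c4: stall | r0:1,r1:Add1,r2:Mul2,r3:2
c5: CDB Add1=4; stall | r0:1,r1:4,r2:Mul2,r3:2
c6: CDB Mul1=2; issue MUL r0<-Mul1 | r0:Mul1,r1:4,r2:Mul2,r3:2
c7: issue ADD r3<-Add1 | r0:Mul1,r1:4,r2:Mul2,r3:Add1
c8: CDB Mul2=2; issue ADD r3<-Add2 | r0:Mul1,r1:4,r2:2,r3:Add2
c9: issue SUB r2<-Add3 | r0:Mul1,r1:4,r2:Add3,r3:Add2
c10: issue MUL r3<-Mul2 | r0:Mul1,r1:4,r2:Add3,r3:Mul2
c11: CDB Mul1=2; stall | r0:2,r1:4,r2:Add3,r3:Mul2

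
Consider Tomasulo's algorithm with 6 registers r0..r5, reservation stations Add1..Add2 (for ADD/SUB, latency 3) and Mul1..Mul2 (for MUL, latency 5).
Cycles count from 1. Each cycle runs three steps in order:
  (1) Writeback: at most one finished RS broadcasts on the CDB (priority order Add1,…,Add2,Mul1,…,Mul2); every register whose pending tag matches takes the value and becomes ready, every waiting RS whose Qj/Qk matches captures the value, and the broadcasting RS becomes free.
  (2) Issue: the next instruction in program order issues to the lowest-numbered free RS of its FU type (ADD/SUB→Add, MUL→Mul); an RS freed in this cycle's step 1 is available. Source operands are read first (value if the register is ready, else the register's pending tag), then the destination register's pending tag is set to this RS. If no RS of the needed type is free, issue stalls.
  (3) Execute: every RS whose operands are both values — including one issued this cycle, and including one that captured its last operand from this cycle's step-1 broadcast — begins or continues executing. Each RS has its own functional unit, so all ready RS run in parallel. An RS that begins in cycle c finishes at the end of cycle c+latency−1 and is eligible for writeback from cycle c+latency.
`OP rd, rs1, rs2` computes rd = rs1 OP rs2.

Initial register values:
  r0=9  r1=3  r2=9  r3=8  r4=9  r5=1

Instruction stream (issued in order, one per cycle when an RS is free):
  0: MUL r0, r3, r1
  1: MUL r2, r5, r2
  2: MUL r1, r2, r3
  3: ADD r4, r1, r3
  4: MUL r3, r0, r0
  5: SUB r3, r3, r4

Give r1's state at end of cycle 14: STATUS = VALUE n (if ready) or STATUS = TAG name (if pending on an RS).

STATUS = VALUE 72

  c1: issue MUL r0<-Mul1  regs: r0:Mul1,r1:3,r2:9,r3:8,r4:9,r5:1
  c2: issue MUL r2<-Mul2  regs: r0:Mul1,r1:3,r2:Mul2,r3:8,r4:9,r5:1
  c3: stall  regs: r0:Mul1,r1:3,r2:Mul2,r3:8,r4:9,r5:1
  c4: stall  regs: r0:Mul1,r1:3,r2:Mul2,r3:8,r4:9,r5:1
  c5: stall  regs: r0:Mul1,r1:3,r2:Mul2,r3:8,r4:9,r5:1
  c6: CDB Mul1=24; issue MUL r1<-Mul1  regs: r0:24,r1:Mul1,r2:Mul2,r3:8,r4:9,r5:1
  c7: CDB Mul2=9; issue ADD r4<-Add1  regs: r0:24,r1:Mul1,r2:9,r3:8,r4:Add1,r5:1
  c8: issue MUL r3<-Mul2  regs: r0:24,r1:Mul1,r2:9,r3:Mul2,r4:Add1,r5:1
  c9: issue SUB r3<-Add2  regs: r0:24,r1:Mul1,r2:9,r3:Add2,r4:Add1,r5:1
  c10: -  regs: r0:24,r1:Mul1,r2:9,r3:Add2,r4:Add1,r5:1
  c11: -  regs: r0:24,r1:Mul1,r2:9,r3:Add2,r4:Add1,r5:1
  c12: CDB Mul1=72  regs: r0:24,r1:72,r2:9,r3:Add2,r4:Add1,r5:1
  c13: CDB Mul2=576  regs: r0:24,r1:72,r2:9,r3:Add2,r4:Add1,r5:1
  c14: -  regs: r0:24,r1:72,r2:9,r3:Add2,r4:Add1,r5:1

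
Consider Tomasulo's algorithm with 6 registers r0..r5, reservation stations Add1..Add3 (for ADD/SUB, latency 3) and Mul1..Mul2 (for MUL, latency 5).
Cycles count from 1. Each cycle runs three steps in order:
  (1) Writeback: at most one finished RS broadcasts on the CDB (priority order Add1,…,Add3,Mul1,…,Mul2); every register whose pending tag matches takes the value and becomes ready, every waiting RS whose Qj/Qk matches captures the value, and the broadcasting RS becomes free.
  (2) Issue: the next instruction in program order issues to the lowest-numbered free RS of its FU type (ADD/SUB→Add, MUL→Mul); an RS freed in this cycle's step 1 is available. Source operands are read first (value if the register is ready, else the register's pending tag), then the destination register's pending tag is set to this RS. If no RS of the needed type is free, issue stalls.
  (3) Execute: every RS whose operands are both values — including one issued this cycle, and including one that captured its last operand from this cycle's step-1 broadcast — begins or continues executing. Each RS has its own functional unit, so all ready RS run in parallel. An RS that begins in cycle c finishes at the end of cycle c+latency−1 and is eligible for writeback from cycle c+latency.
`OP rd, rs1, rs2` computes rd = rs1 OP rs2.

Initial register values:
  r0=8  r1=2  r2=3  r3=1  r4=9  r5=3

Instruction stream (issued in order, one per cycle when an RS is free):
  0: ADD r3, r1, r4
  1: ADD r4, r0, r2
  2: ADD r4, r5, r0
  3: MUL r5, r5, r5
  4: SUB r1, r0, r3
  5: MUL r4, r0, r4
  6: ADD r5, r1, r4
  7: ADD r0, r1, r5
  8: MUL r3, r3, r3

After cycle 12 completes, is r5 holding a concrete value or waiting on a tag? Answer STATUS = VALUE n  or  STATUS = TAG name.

STATUS = TAG Add2

  c1: issue ADD r3<-Add1  regs: r0:8,r1:2,r2:3,r3:Add1,r4:9,r5:3
  c2: issue ADD r4<-Add2  regs: r0:8,r1:2,r2:3,r3:Add1,r4:Add2,r5:3
  c3: issue ADD r4<-Add3  regs: r0:8,r1:2,r2:3,r3:Add1,r4:Add3,r5:3
  c4: CDB Add1=11; issue MUL r5<-Mul1  regs: r0:8,r1:2,r2:3,r3:11,r4:Add3,r5:Mul1
  c5: CDB Add2=11; issue SUB r1<-Add1  regs: r0:8,r1:Add1,r2:3,r3:11,r4:Add3,r5:Mul1
  c6: CDB Add3=11; issue MUL r4<-Mul2  regs: r0:8,r1:Add1,r2:3,r3:11,r4:Mul2,r5:Mul1
  c7: issue ADD r5<-Add2  regs: r0:8,r1:Add1,r2:3,r3:11,r4:Mul2,r5:Add2
  c8: CDB Add1=-3; issue ADD r0<-Add1  regs: r0:Add1,r1:-3,r2:3,r3:11,r4:Mul2,r5:Add2
  c9: CDB Mul1=9; issue MUL r3<-Mul1  regs: r0:Add1,r1:-3,r2:3,r3:Mul1,r4:Mul2,r5:Add2
  c10: -  regs: r0:Add1,r1:-3,r2:3,r3:Mul1,r4:Mul2,r5:Add2
  c11: CDB Mul2=88  regs: r0:Add1,r1:-3,r2:3,r3:Mul1,r4:88,r5:Add2
  c12: -  regs: r0:Add1,r1:-3,r2:3,r3:Mul1,r4:88,r5:Add2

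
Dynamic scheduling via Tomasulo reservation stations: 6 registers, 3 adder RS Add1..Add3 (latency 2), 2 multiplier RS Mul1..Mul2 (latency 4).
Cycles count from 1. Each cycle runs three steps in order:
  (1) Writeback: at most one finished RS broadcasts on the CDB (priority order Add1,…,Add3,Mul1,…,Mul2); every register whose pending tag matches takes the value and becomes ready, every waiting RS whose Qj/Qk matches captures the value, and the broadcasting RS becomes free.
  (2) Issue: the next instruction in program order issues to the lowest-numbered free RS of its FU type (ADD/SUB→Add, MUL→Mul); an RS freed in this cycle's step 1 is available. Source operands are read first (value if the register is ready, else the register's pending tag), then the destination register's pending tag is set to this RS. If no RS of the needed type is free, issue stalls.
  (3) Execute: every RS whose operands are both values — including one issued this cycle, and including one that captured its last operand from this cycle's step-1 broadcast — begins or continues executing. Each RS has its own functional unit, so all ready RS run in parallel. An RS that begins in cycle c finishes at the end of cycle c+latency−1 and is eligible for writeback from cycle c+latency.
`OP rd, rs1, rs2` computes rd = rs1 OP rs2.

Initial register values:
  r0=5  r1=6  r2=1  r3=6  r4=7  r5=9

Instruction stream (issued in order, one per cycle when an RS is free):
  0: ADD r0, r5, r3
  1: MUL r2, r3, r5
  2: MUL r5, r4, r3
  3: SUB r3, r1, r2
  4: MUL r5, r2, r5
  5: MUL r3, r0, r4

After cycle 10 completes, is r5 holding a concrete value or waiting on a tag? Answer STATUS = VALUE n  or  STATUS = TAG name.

STATUS = TAG Mul1

  c1: issue ADD r0<-Add1  regs: r0:Add1,r1:6,r2:1,r3:6,r4:7,r5:9
  c2: issue MUL r2<-Mul1  regs: r0:Add1,r1:6,r2:Mul1,r3:6,r4:7,r5:9
  c3: CDB Add1=15; issue MUL r5<-Mul2  regs: r0:15,r1:6,r2:Mul1,r3:6,r4:7,r5:Mul2
  c4: issue SUB r3<-Add1  regs: r0:15,r1:6,r2:Mul1,r3:Add1,r4:7,r5:Mul2
  c5: stall  regs: r0:15,r1:6,r2:Mul1,r3:Add1,r4:7,r5:Mul2
  c6: CDB Mul1=54; issue MUL r5<-Mul1  regs: r0:15,r1:6,r2:54,r3:Add1,r4:7,r5:Mul1
  c7: CDB Mul2=42; issue MUL r3<-Mul2  regs: r0:15,r1:6,r2:54,r3:Mul2,r4:7,r5:Mul1
  c8: CDB Add1=-48  regs: r0:15,r1:6,r2:54,r3:Mul2,r4:7,r5:Mul1
  c9: -  regs: r0:15,r1:6,r2:54,r3:Mul2,r4:7,r5:Mul1
  c10: -  regs: r0:15,r1:6,r2:54,r3:Mul2,r4:7,r5:Mul1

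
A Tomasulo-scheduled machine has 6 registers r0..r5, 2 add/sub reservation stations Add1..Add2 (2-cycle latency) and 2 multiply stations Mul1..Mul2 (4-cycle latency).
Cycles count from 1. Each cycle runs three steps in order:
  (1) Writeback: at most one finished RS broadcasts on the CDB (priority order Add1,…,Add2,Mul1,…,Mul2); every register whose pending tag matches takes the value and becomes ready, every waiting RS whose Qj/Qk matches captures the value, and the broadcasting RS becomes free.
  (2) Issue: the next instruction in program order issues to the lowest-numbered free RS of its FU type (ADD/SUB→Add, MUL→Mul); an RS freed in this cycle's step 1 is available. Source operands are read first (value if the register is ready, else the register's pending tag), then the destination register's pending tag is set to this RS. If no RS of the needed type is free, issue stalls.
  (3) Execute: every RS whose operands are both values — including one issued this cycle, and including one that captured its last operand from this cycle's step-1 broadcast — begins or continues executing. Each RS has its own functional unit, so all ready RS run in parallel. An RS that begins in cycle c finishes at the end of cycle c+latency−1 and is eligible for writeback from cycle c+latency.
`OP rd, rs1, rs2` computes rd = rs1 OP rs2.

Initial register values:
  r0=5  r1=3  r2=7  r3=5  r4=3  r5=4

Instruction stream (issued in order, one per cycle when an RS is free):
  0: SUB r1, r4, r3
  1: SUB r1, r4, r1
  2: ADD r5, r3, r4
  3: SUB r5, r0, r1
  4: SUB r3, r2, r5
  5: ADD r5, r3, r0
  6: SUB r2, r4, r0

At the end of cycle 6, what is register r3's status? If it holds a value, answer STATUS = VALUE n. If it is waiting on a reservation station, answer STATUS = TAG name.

STATUS = TAG Add2

  c1: issue SUB r1<-Add1  regs: r0:5,r1:Add1,r2:7,r3:5,r4:3,r5:4
  c2: issue SUB r1<-Add2  regs: r0:5,r1:Add2,r2:7,r3:5,r4:3,r5:4
  c3: CDB Add1=-2; issue ADD r5<-Add1  regs: r0:5,r1:Add2,r2:7,r3:5,r4:3,r5:Add1
  c4: stall  regs: r0:5,r1:Add2,r2:7,r3:5,r4:3,r5:Add1
  c5: CDB Add1=8; issue SUB r5<-Add1  regs: r0:5,r1:Add2,r2:7,r3:5,r4:3,r5:Add1
  c6: CDB Add2=5; issue SUB r3<-Add2  regs: r0:5,r1:5,r2:7,r3:Add2,r4:3,r5:Add1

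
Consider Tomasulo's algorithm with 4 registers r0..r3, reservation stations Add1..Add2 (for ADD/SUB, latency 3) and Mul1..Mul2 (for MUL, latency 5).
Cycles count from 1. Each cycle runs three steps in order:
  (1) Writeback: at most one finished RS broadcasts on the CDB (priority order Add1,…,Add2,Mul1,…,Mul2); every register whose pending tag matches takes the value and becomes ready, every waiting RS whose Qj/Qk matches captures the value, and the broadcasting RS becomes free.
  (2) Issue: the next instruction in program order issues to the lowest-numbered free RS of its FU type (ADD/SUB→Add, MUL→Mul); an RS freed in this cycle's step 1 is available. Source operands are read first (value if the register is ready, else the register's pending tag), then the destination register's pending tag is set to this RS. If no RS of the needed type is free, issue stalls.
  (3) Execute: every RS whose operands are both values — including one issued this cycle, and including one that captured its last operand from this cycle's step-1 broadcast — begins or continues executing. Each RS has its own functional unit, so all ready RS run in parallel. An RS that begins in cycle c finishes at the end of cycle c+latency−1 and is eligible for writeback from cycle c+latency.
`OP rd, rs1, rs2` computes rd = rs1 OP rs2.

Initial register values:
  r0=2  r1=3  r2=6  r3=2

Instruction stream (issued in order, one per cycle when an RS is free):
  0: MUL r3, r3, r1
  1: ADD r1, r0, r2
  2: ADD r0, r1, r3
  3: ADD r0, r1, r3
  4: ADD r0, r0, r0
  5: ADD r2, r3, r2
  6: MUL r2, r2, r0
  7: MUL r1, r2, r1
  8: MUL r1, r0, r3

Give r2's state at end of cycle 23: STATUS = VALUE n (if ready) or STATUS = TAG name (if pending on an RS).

STATUS = VALUE 336

  c1: issue MUL r3<-Mul1  regs: r0:2,r1:3,r2:6,r3:Mul1
  c2: issue ADD r1<-Add1  regs: r0:2,r1:Add1,r2:6,r3:Mul1
  c3: issue ADD r0<-Add2  regs: r0:Add2,r1:Add1,r2:6,r3:Mul1
  c4: stall  regs: r0:Add2,r1:Add1,r2:6,r3:Mul1
  c5: CDB Add1=8; issue ADD r0<-Add1  regs: r0:Add1,r1:8,r2:6,r3:Mul1
  c6: CDB Mul1=6; stall  regs: r0:Add1,r1:8,r2:6,r3:6
  c7: stall  regs: r0:Add1,r1:8,r2:6,r3:6
  c8: stall  regs: r0:Add1,r1:8,r2:6,r3:6
  c9: CDB Add1=14; issue ADD r0<-Add1  regs: r0:Add1,r1:8,r2:6,r3:6
  c10: CDB Add2=14; issue ADD r2<-Add2  regs: r0:Add1,r1:8,r2:Add2,r3:6
  c11: issue MUL r2<-Mul1  regs: r0:Add1,r1:8,r2:Mul1,r3:6
  c12: CDB Add1=28; issue MUL r1<-Mul2  regs: r0:28,r1:Mul2,r2:Mul1,r3:6
  c13: CDB Add2=12; stall  regs: r0:28,r1:Mul2,r2:Mul1,r3:6
  c14: stall  regs: r0:28,r1:Mul2,r2:Mul1,r3:6
  c15: stall  regs: r0:28,r1:Mul2,r2:Mul1,r3:6
  c16: stall  regs: r0:28,r1:Mul2,r2:Mul1,r3:6
  c17: stall  regs: r0:28,r1:Mul2,r2:Mul1,r3:6
  c18: CDB Mul1=336; issue MUL r1<-Mul1  regs: r0:28,r1:Mul1,r2:336,r3:6
  c19: -  regs: r0:28,r1:Mul1,r2:336,r3:6
  c20: -  regs: r0:28,r1:Mul1,r2:336,r3:6
  c21: -  regs: r0:28,r1:Mul1,r2:336,r3:6
  c22: -  regs: r0:28,r1:Mul1,r2:336,r3:6
  c23: CDB Mul1=168  regs: r0:28,r1:168,r2:336,r3:6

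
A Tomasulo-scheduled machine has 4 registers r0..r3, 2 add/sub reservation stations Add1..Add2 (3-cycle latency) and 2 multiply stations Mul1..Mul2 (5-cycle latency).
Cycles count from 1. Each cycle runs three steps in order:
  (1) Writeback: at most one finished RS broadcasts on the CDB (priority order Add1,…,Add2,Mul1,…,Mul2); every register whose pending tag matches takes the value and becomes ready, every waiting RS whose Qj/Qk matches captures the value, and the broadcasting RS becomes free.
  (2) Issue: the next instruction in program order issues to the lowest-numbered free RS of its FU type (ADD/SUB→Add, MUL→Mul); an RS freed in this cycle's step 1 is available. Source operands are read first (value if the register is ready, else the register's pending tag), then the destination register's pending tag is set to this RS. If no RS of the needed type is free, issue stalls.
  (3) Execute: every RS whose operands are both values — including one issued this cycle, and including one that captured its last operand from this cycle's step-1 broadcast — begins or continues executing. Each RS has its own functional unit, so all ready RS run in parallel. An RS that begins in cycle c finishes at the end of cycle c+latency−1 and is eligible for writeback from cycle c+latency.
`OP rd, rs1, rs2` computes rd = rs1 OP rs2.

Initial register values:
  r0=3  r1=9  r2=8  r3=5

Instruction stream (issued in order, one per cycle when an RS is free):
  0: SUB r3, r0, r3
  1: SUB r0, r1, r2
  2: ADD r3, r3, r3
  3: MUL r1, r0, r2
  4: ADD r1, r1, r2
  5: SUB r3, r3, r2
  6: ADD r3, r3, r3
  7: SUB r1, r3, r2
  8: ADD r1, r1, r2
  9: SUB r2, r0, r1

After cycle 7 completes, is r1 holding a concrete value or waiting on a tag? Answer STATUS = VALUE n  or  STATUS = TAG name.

c1: issue SUB r3<-Add1 | r0:3,r1:9,r2:8,r3:Add1
c2: issue SUB r0<-Add2 | r0:Add2,r1:9,r2:8,r3:Add1
c3: stall | r0:Add2,r1:9,r2:8,r3:Add1
c4: CDB Add1=-2; issue ADD r3<-Add1 | r0:Add2,r1:9,r2:8,r3:Add1
c5: CDB Add2=1; issue MUL r1<-Mul1 | r0:1,r1:Mul1,r2:8,r3:Add1
c6: issue ADD r1<-Add2 | r0:1,r1:Add2,r2:8,r3:Add1
c7: CDB Add1=-4; issue SUB r3<-Add1 | r0:1,r1:Add2,r2:8,r3:Add1

STATUS = TAG Add2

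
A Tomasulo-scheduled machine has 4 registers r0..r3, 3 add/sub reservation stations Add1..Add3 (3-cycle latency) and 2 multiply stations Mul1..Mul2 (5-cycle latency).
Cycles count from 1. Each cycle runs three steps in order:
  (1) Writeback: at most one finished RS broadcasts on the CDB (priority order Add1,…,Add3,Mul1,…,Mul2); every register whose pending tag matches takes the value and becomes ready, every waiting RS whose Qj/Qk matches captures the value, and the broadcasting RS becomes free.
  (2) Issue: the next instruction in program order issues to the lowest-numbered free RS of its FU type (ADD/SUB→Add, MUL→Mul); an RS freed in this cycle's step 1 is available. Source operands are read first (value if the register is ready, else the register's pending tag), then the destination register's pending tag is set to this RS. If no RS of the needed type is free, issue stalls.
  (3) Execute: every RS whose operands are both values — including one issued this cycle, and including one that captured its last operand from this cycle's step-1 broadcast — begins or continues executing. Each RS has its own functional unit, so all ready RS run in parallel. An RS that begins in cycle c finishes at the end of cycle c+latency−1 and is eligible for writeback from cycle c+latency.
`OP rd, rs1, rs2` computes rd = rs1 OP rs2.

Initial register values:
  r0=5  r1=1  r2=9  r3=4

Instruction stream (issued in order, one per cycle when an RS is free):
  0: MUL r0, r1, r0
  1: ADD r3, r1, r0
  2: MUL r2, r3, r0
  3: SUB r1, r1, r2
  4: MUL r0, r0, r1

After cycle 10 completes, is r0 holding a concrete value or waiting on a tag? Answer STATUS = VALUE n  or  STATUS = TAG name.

  c1: issue MUL r0<-Mul1  regs: r0:Mul1,r1:1,r2:9,r3:4
  c2: issue ADD r3<-Add1  regs: r0:Mul1,r1:1,r2:9,r3:Add1
  c3: issue MUL r2<-Mul2  regs: r0:Mul1,r1:1,r2:Mul2,r3:Add1
  c4: issue SUB r1<-Add2  regs: r0:Mul1,r1:Add2,r2:Mul2,r3:Add1
  c5: stall  regs: r0:Mul1,r1:Add2,r2:Mul2,r3:Add1
  c6: CDB Mul1=5; issue MUL r0<-Mul1  regs: r0:Mul1,r1:Add2,r2:Mul2,r3:Add1
  c7: -  regs: r0:Mul1,r1:Add2,r2:Mul2,r3:Add1
  c8: -  regs: r0:Mul1,r1:Add2,r2:Mul2,r3:Add1
  c9: CDB Add1=6  regs: r0:Mul1,r1:Add2,r2:Mul2,r3:6
  c10: -  regs: r0:Mul1,r1:Add2,r2:Mul2,r3:6

STATUS = TAG Mul1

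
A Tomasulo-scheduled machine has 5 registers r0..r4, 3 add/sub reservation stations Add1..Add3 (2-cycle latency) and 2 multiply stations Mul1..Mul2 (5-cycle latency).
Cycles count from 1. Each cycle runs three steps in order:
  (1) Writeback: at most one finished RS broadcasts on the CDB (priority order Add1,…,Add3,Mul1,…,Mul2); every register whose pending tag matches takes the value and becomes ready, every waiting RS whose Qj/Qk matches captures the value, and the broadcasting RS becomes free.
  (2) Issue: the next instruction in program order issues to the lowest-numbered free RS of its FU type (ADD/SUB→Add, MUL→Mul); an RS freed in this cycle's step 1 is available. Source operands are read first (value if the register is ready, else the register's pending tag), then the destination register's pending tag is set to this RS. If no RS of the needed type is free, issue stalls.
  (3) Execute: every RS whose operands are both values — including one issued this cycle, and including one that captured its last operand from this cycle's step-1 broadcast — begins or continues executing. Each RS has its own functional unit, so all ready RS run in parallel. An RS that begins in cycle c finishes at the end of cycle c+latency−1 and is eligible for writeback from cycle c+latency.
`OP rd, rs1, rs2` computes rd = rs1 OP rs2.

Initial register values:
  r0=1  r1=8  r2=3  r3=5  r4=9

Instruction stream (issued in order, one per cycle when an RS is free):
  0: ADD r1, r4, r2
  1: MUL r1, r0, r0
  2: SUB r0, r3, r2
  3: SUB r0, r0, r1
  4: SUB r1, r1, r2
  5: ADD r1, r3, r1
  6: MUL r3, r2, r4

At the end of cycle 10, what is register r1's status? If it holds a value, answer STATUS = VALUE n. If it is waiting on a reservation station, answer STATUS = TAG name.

STATUS = TAG Add3

  c1: issue ADD r1<-Add1  regs: r0:1,r1:Add1,r2:3,r3:5,r4:9
  c2: issue MUL r1<-Mul1  regs: r0:1,r1:Mul1,r2:3,r3:5,r4:9
  c3: CDB Add1=12; issue SUB r0<-Add1  regs: r0:Add1,r1:Mul1,r2:3,r3:5,r4:9
  c4: issue SUB r0<-Add2  regs: r0:Add2,r1:Mul1,r2:3,r3:5,r4:9
  c5: CDB Add1=2; issue SUB r1<-Add1  regs: r0:Add2,r1:Add1,r2:3,r3:5,r4:9
  c6: issue ADD r1<-Add3  regs: r0:Add2,r1:Add3,r2:3,r3:5,r4:9
  c7: CDB Mul1=1; issue MUL r3<-Mul1  regs: r0:Add2,r1:Add3,r2:3,r3:Mul1,r4:9
  c8: -  regs: r0:Add2,r1:Add3,r2:3,r3:Mul1,r4:9
  c9: CDB Add1=-2  regs: r0:Add2,r1:Add3,r2:3,r3:Mul1,r4:9
  c10: CDB Add2=1  regs: r0:1,r1:Add3,r2:3,r3:Mul1,r4:9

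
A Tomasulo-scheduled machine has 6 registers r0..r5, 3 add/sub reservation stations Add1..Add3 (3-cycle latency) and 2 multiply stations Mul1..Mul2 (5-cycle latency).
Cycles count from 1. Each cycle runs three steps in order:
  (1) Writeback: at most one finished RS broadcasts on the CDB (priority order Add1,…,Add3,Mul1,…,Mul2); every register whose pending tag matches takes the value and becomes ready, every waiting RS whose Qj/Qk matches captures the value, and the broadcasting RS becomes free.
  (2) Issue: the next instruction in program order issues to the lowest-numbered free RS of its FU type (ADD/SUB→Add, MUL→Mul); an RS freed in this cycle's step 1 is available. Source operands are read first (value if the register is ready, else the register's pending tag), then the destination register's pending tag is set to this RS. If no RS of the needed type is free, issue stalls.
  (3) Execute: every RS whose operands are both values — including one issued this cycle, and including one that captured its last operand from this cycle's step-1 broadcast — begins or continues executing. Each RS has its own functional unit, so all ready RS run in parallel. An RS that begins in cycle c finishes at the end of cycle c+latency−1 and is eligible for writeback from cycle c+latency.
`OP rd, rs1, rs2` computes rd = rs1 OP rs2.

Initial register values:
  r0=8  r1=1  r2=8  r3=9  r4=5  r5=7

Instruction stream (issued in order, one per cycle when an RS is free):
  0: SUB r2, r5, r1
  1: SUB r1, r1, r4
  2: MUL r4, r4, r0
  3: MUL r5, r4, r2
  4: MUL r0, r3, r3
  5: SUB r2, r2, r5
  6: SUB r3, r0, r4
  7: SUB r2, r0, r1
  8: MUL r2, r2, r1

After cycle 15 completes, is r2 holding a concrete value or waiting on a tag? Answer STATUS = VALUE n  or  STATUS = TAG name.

STATUS = TAG Mul1

  c1: issue SUB r2<-Add1  regs: r0:8,r1:1,r2:Add1,r3:9,r4:5,r5:7
  c2: issue SUB r1<-Add2  regs: r0:8,r1:Add2,r2:Add1,r3:9,r4:5,r5:7
  c3: issue MUL r4<-Mul1  regs: r0:8,r1:Add2,r2:Add1,r3:9,r4:Mul1,r5:7
  c4: CDB Add1=6; issue MUL r5<-Mul2  regs: r0:8,r1:Add2,r2:6,r3:9,r4:Mul1,r5:Mul2
  c5: CDB Add2=-4; stall  regs: r0:8,r1:-4,r2:6,r3:9,r4:Mul1,r5:Mul2
  c6: stall  regs: r0:8,r1:-4,r2:6,r3:9,r4:Mul1,r5:Mul2
  c7: stall  regs: r0:8,r1:-4,r2:6,r3:9,r4:Mul1,r5:Mul2
  c8: CDB Mul1=40; issue MUL r0<-Mul1  regs: r0:Mul1,r1:-4,r2:6,r3:9,r4:40,r5:Mul2
  c9: issue SUB r2<-Add1  regs: r0:Mul1,r1:-4,r2:Add1,r3:9,r4:40,r5:Mul2
  c10: issue SUB r3<-Add2  regs: r0:Mul1,r1:-4,r2:Add1,r3:Add2,r4:40,r5:Mul2
  c11: issue SUB r2<-Add3  regs: r0:Mul1,r1:-4,r2:Add3,r3:Add2,r4:40,r5:Mul2
  c12: stall  regs: r0:Mul1,r1:-4,r2:Add3,r3:Add2,r4:40,r5:Mul2
  c13: CDB Mul1=81; issue MUL r2<-Mul1  regs: r0:81,r1:-4,r2:Mul1,r3:Add2,r4:40,r5:Mul2
  c14: CDB Mul2=240  regs: r0:81,r1:-4,r2:Mul1,r3:Add2,r4:40,r5:240
  c15: -  regs: r0:81,r1:-4,r2:Mul1,r3:Add2,r4:40,r5:240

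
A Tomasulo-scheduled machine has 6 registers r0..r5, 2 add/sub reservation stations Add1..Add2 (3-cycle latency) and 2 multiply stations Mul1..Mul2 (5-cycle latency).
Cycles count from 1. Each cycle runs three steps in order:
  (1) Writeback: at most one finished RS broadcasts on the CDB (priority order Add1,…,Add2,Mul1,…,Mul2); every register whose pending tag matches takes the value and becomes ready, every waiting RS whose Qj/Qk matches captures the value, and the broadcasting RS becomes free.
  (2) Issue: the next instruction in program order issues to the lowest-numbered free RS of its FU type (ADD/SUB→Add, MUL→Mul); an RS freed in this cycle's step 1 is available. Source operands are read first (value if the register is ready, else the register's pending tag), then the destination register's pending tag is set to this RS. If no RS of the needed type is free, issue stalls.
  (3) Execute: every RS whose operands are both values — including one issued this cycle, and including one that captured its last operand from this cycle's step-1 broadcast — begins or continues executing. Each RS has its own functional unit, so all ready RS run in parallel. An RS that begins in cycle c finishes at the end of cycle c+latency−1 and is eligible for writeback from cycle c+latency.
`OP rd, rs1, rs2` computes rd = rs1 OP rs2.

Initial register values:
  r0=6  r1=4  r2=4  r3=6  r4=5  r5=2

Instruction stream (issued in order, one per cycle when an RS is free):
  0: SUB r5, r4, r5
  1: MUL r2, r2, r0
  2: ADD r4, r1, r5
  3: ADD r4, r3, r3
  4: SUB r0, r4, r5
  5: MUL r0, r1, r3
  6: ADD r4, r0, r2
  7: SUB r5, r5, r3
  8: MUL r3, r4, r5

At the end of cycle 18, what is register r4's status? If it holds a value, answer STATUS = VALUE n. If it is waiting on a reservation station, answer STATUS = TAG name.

  c1: issue SUB r5<-Add1  regs: r0:6,r1:4,r2:4,r3:6,r4:5,r5:Add1
  c2: issue MUL r2<-Mul1  regs: r0:6,r1:4,r2:Mul1,r3:6,r4:5,r5:Add1
  c3: issue ADD r4<-Add2  regs: r0:6,r1:4,r2:Mul1,r3:6,r4:Add2,r5:Add1
  c4: CDB Add1=3; issue ADD r4<-Add1  regs: r0:6,r1:4,r2:Mul1,r3:6,r4:Add1,r5:3
  c5: stall  regs: r0:6,r1:4,r2:Mul1,r3:6,r4:Add1,r5:3
  c6: stall  regs: r0:6,r1:4,r2:Mul1,r3:6,r4:Add1,r5:3
  c7: CDB Add1=12; issue SUB r0<-Add1  regs: r0:Add1,r1:4,r2:Mul1,r3:6,r4:12,r5:3
  c8: CDB Add2=7; issue MUL r0<-Mul2  regs: r0:Mul2,r1:4,r2:Mul1,r3:6,r4:12,r5:3
  c9: CDB Mul1=24; issue ADD r4<-Add2  regs: r0:Mul2,r1:4,r2:24,r3:6,r4:Add2,r5:3
  c10: CDB Add1=9; issue SUB r5<-Add1  regs: r0:Mul2,r1:4,r2:24,r3:6,r4:Add2,r5:Add1
  c11: issue MUL r3<-Mul1  regs: r0:Mul2,r1:4,r2:24,r3:Mul1,r4:Add2,r5:Add1
  c12: -  regs: r0:Mul2,r1:4,r2:24,r3:Mul1,r4:Add2,r5:Add1
  c13: CDB Add1=-3  regs: r0:Mul2,r1:4,r2:24,r3:Mul1,r4:Add2,r5:-3
  c14: CDB Mul2=24  regs: r0:24,r1:4,r2:24,r3:Mul1,r4:Add2,r5:-3
  c15: -  regs: r0:24,r1:4,r2:24,r3:Mul1,r4:Add2,r5:-3
  c16: -  regs: r0:24,r1:4,r2:24,r3:Mul1,r4:Add2,r5:-3
  c17: CDB Add2=48  regs: r0:24,r1:4,r2:24,r3:Mul1,r4:48,r5:-3
  c18: -  regs: r0:24,r1:4,r2:24,r3:Mul1,r4:48,r5:-3

STATUS = VALUE 48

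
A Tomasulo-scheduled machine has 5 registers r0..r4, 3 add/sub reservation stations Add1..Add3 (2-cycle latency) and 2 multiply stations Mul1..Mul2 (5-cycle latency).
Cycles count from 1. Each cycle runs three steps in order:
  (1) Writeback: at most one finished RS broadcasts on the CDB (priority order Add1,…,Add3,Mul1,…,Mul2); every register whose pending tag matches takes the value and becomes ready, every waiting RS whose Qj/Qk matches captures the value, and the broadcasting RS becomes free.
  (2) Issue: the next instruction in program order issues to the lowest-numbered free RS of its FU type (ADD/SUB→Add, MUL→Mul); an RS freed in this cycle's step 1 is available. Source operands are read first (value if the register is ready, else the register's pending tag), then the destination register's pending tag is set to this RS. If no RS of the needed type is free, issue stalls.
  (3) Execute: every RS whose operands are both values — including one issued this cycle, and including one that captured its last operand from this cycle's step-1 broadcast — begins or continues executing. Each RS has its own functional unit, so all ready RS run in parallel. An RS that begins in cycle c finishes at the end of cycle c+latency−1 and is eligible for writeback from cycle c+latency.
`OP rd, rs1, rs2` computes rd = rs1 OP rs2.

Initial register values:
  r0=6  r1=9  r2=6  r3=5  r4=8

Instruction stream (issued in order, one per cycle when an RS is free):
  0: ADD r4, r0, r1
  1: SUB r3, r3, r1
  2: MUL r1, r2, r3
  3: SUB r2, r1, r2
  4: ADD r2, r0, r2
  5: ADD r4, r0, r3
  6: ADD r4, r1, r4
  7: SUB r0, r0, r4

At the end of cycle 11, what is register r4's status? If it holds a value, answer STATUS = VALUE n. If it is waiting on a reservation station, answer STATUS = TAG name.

STATUS = TAG Add3

  c1: issue ADD r4<-Add1  regs: r0:6,r1:9,r2:6,r3:5,r4:Add1
  c2: issue SUB r3<-Add2  regs: r0:6,r1:9,r2:6,r3:Add2,r4:Add1
  c3: CDB Add1=15; issue MUL r1<-Mul1  regs: r0:6,r1:Mul1,r2:6,r3:Add2,r4:15
  c4: CDB Add2=-4; issue SUB r2<-Add1  regs: r0:6,r1:Mul1,r2:Add1,r3:-4,r4:15
  c5: issue ADD r2<-Add2  regs: r0:6,r1:Mul1,r2:Add2,r3:-4,r4:15
  c6: issue ADD r4<-Add3  regs: r0:6,r1:Mul1,r2:Add2,r3:-4,r4:Add3
  c7: stall  regs: r0:6,r1:Mul1,r2:Add2,r3:-4,r4:Add3
  c8: CDB Add3=2; issue ADD r4<-Add3  regs: r0:6,r1:Mul1,r2:Add2,r3:-4,r4:Add3
  c9: CDB Mul1=-24; stall  regs: r0:6,r1:-24,r2:Add2,r3:-4,r4:Add3
  c10: stall  regs: r0:6,r1:-24,r2:Add2,r3:-4,r4:Add3
  c11: CDB Add1=-30; issue SUB r0<-Add1  regs: r0:Add1,r1:-24,r2:Add2,r3:-4,r4:Add3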